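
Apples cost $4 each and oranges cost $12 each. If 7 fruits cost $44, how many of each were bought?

Let a = apples, o = oranges.
a + o = 7
4a + 12o = 44
Substitute o = 7 - a:
4a + 12(7 - a) = 44
(4 - 12)a = 44 - 84
-8a = -40
a = 5, o = 7 - 5 = 2

Apples: 5, Oranges: 2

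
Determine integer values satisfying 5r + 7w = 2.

Step 1: Check solvability.
gcd(5, 7) = 1
Since 1 divides 2, solutions exist.

Step 2: Apply extended Euclidean algorithm to find gcd.
We find integers such that 5*x0 + 7*y0 = 1

Step 3: Scale the particular solution.
Multiply by 2/1 = 2:
r = 6, w = -4

Step 4: Verify.
5*(6) + 7*(-4) = 2 = 2 ✓

r = 6, w = -4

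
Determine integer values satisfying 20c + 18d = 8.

Step 1: Check solvability.
gcd(20, 18) = 2
Since 2 divides 8, solutions exist.

Step 2: Apply extended Euclidean algorithm to find gcd.
We find integers such that 20*x0 + 18*y0 = 2

Step 3: Scale the particular solution.
Multiply by 8/2 = 4:
c = 4, d = -4

Step 4: Verify.
20*(4) + 18*(-4) = 8 = 8 ✓

c = 4, d = -4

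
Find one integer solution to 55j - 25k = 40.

Step 1: Check solvability.
gcd(55, 25) = 5
Since 5 divides 40, solutions exist.

Step 2: Apply extended Euclidean algorithm to find gcd.
We find integers such that 55*x0 + 25*y0 = 5

Step 3: Scale the particular solution.
Multiply by 40/5 = 8:
j = 8, k = 16

Step 4: Verify.
55*(8) - 25*(16) = 40 = 40 ✓

j = 8, k = 16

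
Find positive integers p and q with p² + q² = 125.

We need to find integers p, q > 0 such that p² + q² = 125.
Trying p = 2: q² = 125 - 2² = 125 - 4 = 121
q = 11
Check: 2² + 11² = 4 + 121 = 125 ✓

125 = 2² + 11²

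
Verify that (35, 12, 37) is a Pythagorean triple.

Compute a² + b²:
35² + 12² = 1225 + 144 = 1369
Compute c²:
37² = 1369
Since 1369 = 1369, it is a Pythagorean triple.

Yes, it is a Pythagorean triple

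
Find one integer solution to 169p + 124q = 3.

Step 1: Check solvability.
gcd(169, 124) = 1
Since 1 divides 3, solutions exist.

Step 2: Apply extended Euclidean algorithm to find gcd.
We find integers such that 169*x0 + 124*y0 = 1

Step 3: Scale the particular solution.
Multiply by 3/1 = 3:
p = -33, q = 45

Step 4: Verify.
169*(-33) + 124*(45) = 3 = 3 ✓

p = -33, q = 45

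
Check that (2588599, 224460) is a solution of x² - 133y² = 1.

Compute x² = 2588599² = 6700844782801
Compute 133y² = 133·224460² = 133·50382291600 = 6700844782800
x² - 133y² = 6700844782801 - 6700844782800 = 1
Since this equals 1, (2588599, 224460) is a solution.

Yes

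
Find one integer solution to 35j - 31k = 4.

Step 1: Check solvability.
gcd(35, 31) = 1
Since 1 divides 4, solutions exist.

Step 2: Apply extended Euclidean algorithm to find gcd.
We find integers such that 35*x0 + 31*y0 = 1

Step 3: Scale the particular solution.
Multiply by 4/1 = 4:
j = 32, k = 36

Step 4: Verify.
35*(32) - 31*(36) = 4 = 4 ✓

j = 32, k = 36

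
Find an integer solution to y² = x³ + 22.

Try small integer x values and check whether x³ + 22 is a perfect square.
x = 3: x³ + 22 = 3³ + 22 = 27 + 22 = 49
Is 49 a perfect square? 7² = 49 ✓
So (x, y) = (3, 7) is a solution.

x = 3, y = 7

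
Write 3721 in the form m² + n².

We need to find integers m, n > 0 such that m² + n² = 3721.
Trying m = 11: n² = 3721 - 11² = 3721 - 121 = 3600
n = 60
Check: 11² + 60² = 121 + 3600 = 3721 ✓

3721 = 11² + 60²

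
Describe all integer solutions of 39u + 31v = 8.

Step 1: Compute gcd(39, 31) = 1.
Since 1 divides 8, solutions exist.

Step 2: Find a particular solution using extended Euclidean algorithm.
We get u₀ = 32, v₀ = -40.
Check: 39*32 + 31*-40 = 8 = 8 ✓

Step 3: Write the general solution.
u = 32 + (31/1)t = 32 + 31t
v = -40 - (39/1)t = -40 - 39t
for any integer t.

u = 32 + 31t, v = -40 - 39t for integer t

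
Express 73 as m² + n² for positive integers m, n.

We need to find integers m, n > 0 such that m² + n² = 73.
Trying m = 3: n² = 73 - 3² = 73 - 9 = 64
n = 8
Check: 3² + 8² = 9 + 64 = 73 ✓

73 = 3² + 8²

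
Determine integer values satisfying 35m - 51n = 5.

Step 1: Check solvability.
gcd(35, 51) = 1
Since 1 divides 5, solutions exist.

Step 2: Apply extended Euclidean algorithm to find gcd.
We find integers such that 35*x0 + 51*y0 = 1

Step 3: Scale the particular solution.
Multiply by 5/1 = 5:
m = -80, n = -55

Step 4: Verify.
35*(-80) - 51*(-55) = 5 = 5 ✓

m = -80, n = -55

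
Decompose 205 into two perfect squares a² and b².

We need to find integers a, b > 0 such that a² + b² = 205.
Trying a = 3: b² = 205 - 3² = 205 - 9 = 196
b = 14
Check: 3² + 14² = 9 + 196 = 205 ✓

205 = 3² + 14²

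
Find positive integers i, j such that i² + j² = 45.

Search for i with 45 - i² a perfect square.
i = 3: 45 - 3² = 45 - 9 = 36 = 6² ✓
So i = 3, j = 6.

i = 3, j = 6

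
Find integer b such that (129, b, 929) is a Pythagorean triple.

b² = c² - a² = 929² - 129² = 863041 - 16641 = 846400
b = sqrt(846400) = 920

920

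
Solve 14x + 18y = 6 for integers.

Step 1: Check solvability.
gcd(14, 18) = 2
Since 2 divides 6, solutions exist.

Step 2: Apply extended Euclidean algorithm to find gcd.
We find integers such that 14*x0 + 18*y0 = 2

Step 3: Scale the particular solution.
Multiply by 6/2 = 3:
x = 12, y = -9

Step 4: Verify.
14*(12) + 18*(-9) = 6 = 6 ✓

x = 12, y = -9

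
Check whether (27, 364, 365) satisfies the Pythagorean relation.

Compute a² + b²:
27² + 364² = 729 + 132496 = 133225
Compute c²:
365² = 133225
Since 133225 = 133225, it is a Pythagorean triple.

Yes, it is a Pythagorean triple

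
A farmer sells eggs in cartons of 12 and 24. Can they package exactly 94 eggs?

We need non-negative a, b with 12a + 24b = 94.
gcd(12, 24) = 12, and 12 does not divide 94.
No integer solutions exist.

No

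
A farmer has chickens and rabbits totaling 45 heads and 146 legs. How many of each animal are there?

Let c = chickens, r = rabbits.
Heads: c + r = 45
Legs: 2c + 4r = 146
From the first equation, c = 45 - r. Substitute:
2(45 - r) + 4r = 146
90 + 2r = 146
r = (146 - 90)/2 = 28
c = 45 - 28 = 17

Chickens: 17, Rabbits: 28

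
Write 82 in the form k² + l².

We need to find integers k, l > 0 such that k² + l² = 82.
Trying k = 1: l² = 82 - 1² = 82 - 1 = 81
l = 9
Check: 1² + 9² = 1 + 81 = 82 ✓

82 = 1² + 9²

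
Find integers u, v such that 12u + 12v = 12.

Step 1: Check solvability.
gcd(12, 12) = 12
Since 12 divides 12, solutions exist.

Step 2: Apply extended Euclidean algorithm to find gcd.
We find integers such that 12*x0 + 12*y0 = 12

Step 3: Scale the particular solution.
Multiply by 12/12 = 1:
u = 0, v = 1

Step 4: Verify.
12*(0) + 12*(1) = 12 = 12 ✓

u = 0, v = 1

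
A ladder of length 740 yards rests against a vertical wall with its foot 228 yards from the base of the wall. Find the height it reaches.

The ladder, wall, and ground form a right triangle with hypotenuse 740 and one leg 228.
By the Pythagorean theorem: h² = 740² - 228² = 547600 - 51984 = 495616
h = √495616 = 704 yards

704 yards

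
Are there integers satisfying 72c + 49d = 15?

Step 1: Compute gcd(72, 49).
gcd(72, 49) = 1

Step 2: Check divisibility.
Does 1 divide 15? 15 = 1 x 15, so yes.

By the theorem on linear Diophantine equations, 72c + 49d = 15 has integer solutions if and only if gcd(72, 49) divides 15. Since 1 | 15, solutions exist.

Yes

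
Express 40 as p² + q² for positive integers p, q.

We need to find integers p, q > 0 such that p² + q² = 40.
Trying p = 2: q² = 40 - 2² = 40 - 4 = 36
q = 6
Check: 2² + 6² = 4 + 36 = 40 ✓

40 = 2² + 6²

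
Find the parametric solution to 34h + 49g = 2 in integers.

Step 1: Compute gcd(34, 49) = 1.
Since 1 divides 2, solutions exist.

Step 2: Find a particular solution using extended Euclidean algorithm.
We get h₀ = 26, g₀ = -18.
Check: 34*26 + 49*-18 = 2 = 2 ✓

Step 3: Write the general solution.
h = 26 + (49/1)t = 26 + 49t
g = -18 - (34/1)t = -18 - 34t
for any integer t.

h = 26 + 49t, g = -18 - 34t for integer t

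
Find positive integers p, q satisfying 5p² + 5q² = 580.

Try small values of p and check whether (580 - 5p²)/5 is a perfect square.
p = 10: 5·10² = 500, so 5q² = 580 - 500 = 80, giving q² = 16, q = 4.
Check: 5·10² + 5·4² = 500 + 80 = 580 ✓

p = 10, q = 4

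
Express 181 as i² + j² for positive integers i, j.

We need to find integers i, j > 0 such that i² + j² = 181.
Trying i = 9: j² = 181 - 9² = 181 - 81 = 100
j = 10
Check: 9² + 10² = 81 + 100 = 181 ✓

181 = 9² + 10²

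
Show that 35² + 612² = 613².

Compute a² + b²:
35² + 612² = 1225 + 374544 = 375769
Compute c²:
613² = 375769
Since 375769 = 375769, it is a Pythagorean triple.

Yes, it is a Pythagorean triple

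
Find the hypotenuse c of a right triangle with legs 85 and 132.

c² = a² + b² = 85² + 132² = 7225 + 17424 = 24649
c = sqrt(24649) = 157

157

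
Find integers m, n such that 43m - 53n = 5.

Step 1: Check solvability.
gcd(43, 53) = 1
Since 1 divides 5, solutions exist.

Step 2: Apply extended Euclidean algorithm to find gcd.
We find integers such that 43*x0 + 53*y0 = 1

Step 3: Scale the particular solution.
Multiply by 5/1 = 5:
m = -80, n = -65

Step 4: Verify.
43*(-80) - 53*(-65) = 5 = 5 ✓

m = -80, n = -65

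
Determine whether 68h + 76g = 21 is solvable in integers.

Step 1: Compute gcd(68, 76).
gcd(68, 76) = 4

Step 2: Check divisibility.
Does 4 divide 21? 21 = 4 x 5 + 1, so no.

By the theorem on linear Diophantine equations, 68h + 76g = 21 has integer solutions if and only if gcd(68, 76) divides 21. Since 4 does not divide 21, no solutions exist.

No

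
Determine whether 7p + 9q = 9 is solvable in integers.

Step 1: Compute gcd(7, 9).
gcd(7, 9) = 1

Step 2: Check divisibility.
Does 1 divide 9? 9 = 1 x 9, so yes.

By the theorem on linear Diophantine equations, 7p + 9q = 9 has integer solutions if and only if gcd(7, 9) divides 9. Since 1 | 9, solutions exist.

Yes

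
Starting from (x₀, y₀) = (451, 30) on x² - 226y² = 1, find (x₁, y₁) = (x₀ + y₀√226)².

Solutions to x² - Dy² = 1 are generated by powers of (x₀ + y₀√D).
The next solution satisfies x₁ + y₁√226 = (x₀ + y₀√226)², giving:
x₁ = x₀² + 226y₀² = 451² + 226·30² = 203401 + 203400 = 406801
y₁ = 2x₀y₀ = 2·451·30 = 27060

Verify: 406801² - 226·27060² = 165487053601 - 165487053600 = 1 ✓

x = 406801, y = 27060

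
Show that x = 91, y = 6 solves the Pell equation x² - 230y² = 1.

Compute x² = 91² = 8281
Compute 230y² = 230·6² = 230·36 = 8280
x² - 230y² = 8281 - 8280 = 1
Since this equals 1, (91, 6) is a solution.

Yes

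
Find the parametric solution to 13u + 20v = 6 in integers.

Step 1: Compute gcd(13, 20) = 1.
Since 1 divides 6, solutions exist.

Step 2: Find a particular solution using extended Euclidean algorithm.
We get u₀ = -18, v₀ = 12.
Check: 13*-18 + 20*12 = 6 = 6 ✓

Step 3: Write the general solution.
u = -18 + (20/1)t = -18 + 20t
v = 12 - (13/1)t = 12 - 13t
for any integer t.

u = -18 + 20t, v = 12 - 13t for integer t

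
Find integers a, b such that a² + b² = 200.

We need to find integers a, b > 0 such that a² + b² = 200.
Trying a = 2: b² = 200 - 2² = 200 - 4 = 196
b = 14
Check: 2² + 14² = 4 + 196 = 200 ✓

200 = 2² + 14²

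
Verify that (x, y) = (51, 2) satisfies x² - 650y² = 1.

Compute x² = 51² = 2601
Compute 650y² = 650·2² = 650·4 = 2600
x² - 650y² = 2601 - 2600 = 1
Since this equals 1, (51, 2) is a solution.

Yes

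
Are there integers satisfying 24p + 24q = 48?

Step 1: Compute gcd(24, 24).
gcd(24, 24) = 24

Step 2: Check divisibility.
Does 24 divide 48? 48 = 24 x 2, so yes.

By the theorem on linear Diophantine equations, 24p + 24q = 48 has integer solutions if and only if gcd(24, 24) divides 48. Since 24 | 48, solutions exist.

Yes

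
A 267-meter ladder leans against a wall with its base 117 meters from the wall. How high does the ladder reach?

The ladder, wall, and ground form a right triangle with hypotenuse 267 and one leg 117.
By the Pythagorean theorem: h² = 267² - 117² = 71289 - 13689 = 57600
h = √57600 = 240 meters

240 meters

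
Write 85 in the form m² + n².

We need to find integers m, n > 0 such that m² + n² = 85.
Trying m = 2: n² = 85 - 2² = 85 - 4 = 81
n = 9
Check: 2² + 9² = 4 + 81 = 85 ✓

85 = 2² + 9²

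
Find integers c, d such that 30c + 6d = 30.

Step 1: Check solvability.
gcd(30, 6) = 6
Since 6 divides 30, solutions exist.

Step 2: Apply extended Euclidean algorithm to find gcd.
We find integers such that 30*x0 + 6*y0 = 6

Step 3: Scale the particular solution.
Multiply by 30/6 = 5:
c = 0, d = 5

Step 4: Verify.
30*(0) + 6*(5) = 30 = 30 ✓

c = 0, d = 5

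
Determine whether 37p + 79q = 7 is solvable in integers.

Step 1: Compute gcd(37, 79).
gcd(37, 79) = 1

Step 2: Check divisibility.
Does 1 divide 7? 7 = 1 x 7, so yes.

By the theorem on linear Diophantine equations, 37p + 79q = 7 has integer solutions if and only if gcd(37, 79) divides 7. Since 1 | 7, solutions exist.

Yes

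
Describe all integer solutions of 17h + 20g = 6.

Step 1: Compute gcd(17, 20) = 1.
Since 1 divides 6, solutions exist.

Step 2: Find a particular solution using extended Euclidean algorithm.
We get h₀ = -42, g₀ = 36.
Check: 17*-42 + 20*36 = 6 = 6 ✓

Step 3: Write the general solution.
h = -42 + (20/1)t = -42 + 20t
g = 36 - (17/1)t = 36 - 17t
for any integer t.

h = -42 + 20t, g = 36 - 17t for integer t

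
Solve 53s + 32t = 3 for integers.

Step 1: Check solvability.
gcd(53, 32) = 1
Since 1 divides 3, solutions exist.

Step 2: Apply extended Euclidean algorithm to find gcd.
We find integers such that 53*x0 + 32*y0 = 1

Step 3: Scale the particular solution.
Multiply by 3/1 = 3:
s = -9, t = 15

Step 4: Verify.
53*(-9) + 32*(15) = 3 = 3 ✓

s = -9, t = 15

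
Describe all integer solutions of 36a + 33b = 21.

Step 1: Compute gcd(36, 33) = 3.
Since 3 divides 21, solutions exist.

Step 2: Find a particular solution using extended Euclidean algorithm.
We get a₀ = 7, b₀ = -7.
Check: 36*7 + 33*-7 = 21 = 21 ✓

Step 3: Write the general solution.
a = 7 + (33/3)t = 7 + 11t
b = -7 - (36/3)t = -7 - 12t
for any integer t.

a = 7 + 11t, b = -7 - 12t for integer t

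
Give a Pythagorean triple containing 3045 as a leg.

We need the other leg and hypotenuse such that 3045² + x² = c².
Take x = 2156, c = 3731: 3045² + 2156² = 9272025 + 4648336 = 13920361 = 3731² ✓
Triple: (3045, 2156, 3731)

(3045, 2156, 3731)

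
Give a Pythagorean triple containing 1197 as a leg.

We need the other leg and hypotenuse such that 1197² + x² = c².
Take x = 980, c = 1547: 1197² + 980² = 1432809 + 960400 = 2393209 = 1547² ✓
Triple: (1197, 980, 1547)

(1197, 980, 1547)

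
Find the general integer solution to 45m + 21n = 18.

Step 1: Compute gcd(45, 21) = 3.
Since 3 divides 18, solutions exist.

Step 2: Find a particular solution using extended Euclidean algorithm.
We get m₀ = 6, n₀ = -12.
Check: 45*6 + 21*-12 = 18 = 18 ✓

Step 3: Write the general solution.
m = 6 + (21/3)t = 6 + 7t
n = -12 - (45/3)t = -12 - 15t
for any integer t.

m = 6 + 7t, n = -12 - 15t for integer t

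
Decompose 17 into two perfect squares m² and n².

We need to find integers m, n > 0 such that m² + n² = 17.
Trying m = 1: n² = 17 - 1² = 17 - 1 = 16
n = 4
Check: 1² + 4² = 1 + 16 = 17 ✓

17 = 1² + 4²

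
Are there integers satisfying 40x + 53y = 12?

Step 1: Compute gcd(40, 53).
gcd(40, 53) = 1

Step 2: Check divisibility.
Does 1 divide 12? 12 = 1 x 12, so yes.

By the theorem on linear Diophantine equations, 40x + 53y = 12 has integer solutions if and only if gcd(40, 53) divides 12. Since 1 | 12, solutions exist.

Yes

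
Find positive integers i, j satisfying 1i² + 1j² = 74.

Try small values of i and check whether (74 - 1i²)/1 is a perfect square.
i = 7: 1·7² = 49, so 1j² = 74 - 49 = 25, giving j² = 25, j = 5.
Check: 1·7² + 1·5² = 49 + 25 = 74 ✓

i = 7, j = 5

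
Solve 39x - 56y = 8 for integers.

Step 1: Check solvability.
gcd(39, 56) = 1
Since 1 divides 8, solutions exist.

Step 2: Apply extended Euclidean algorithm to find gcd.
We find integers such that 39*x0 + 56*y0 = 1

Step 3: Scale the particular solution.
Multiply by 8/1 = 8:
x = 184, y = 128

Step 4: Verify.
39*(184) - 56*(128) = 8 = 8 ✓

x = 184, y = 128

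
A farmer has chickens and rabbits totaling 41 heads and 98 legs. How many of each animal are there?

Let c = chickens, r = rabbits.
Heads: c + r = 41
Legs: 2c + 4r = 98
From the first equation, c = 41 - r. Substitute:
2(41 - r) + 4r = 98
82 + 2r = 98
r = (98 - 82)/2 = 8
c = 41 - 8 = 33

Chickens: 33, Rabbits: 8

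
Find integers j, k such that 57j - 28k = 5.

Step 1: Check solvability.
gcd(57, 28) = 1
Since 1 divides 5, solutions exist.

Step 2: Apply extended Euclidean algorithm to find gcd.
We find integers such that 57*x0 + 28*y0 = 1

Step 3: Scale the particular solution.
Multiply by 5/1 = 5:
j = 5, k = 10

Step 4: Verify.
57*(5) - 28*(10) = 5 = 5 ✓

j = 5, k = 10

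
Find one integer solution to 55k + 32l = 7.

Step 1: Check solvability.
gcd(55, 32) = 1
Since 1 divides 7, solutions exist.

Step 2: Apply extended Euclidean algorithm to find gcd.
We find integers such that 55*x0 + 32*y0 = 1

Step 3: Scale the particular solution.
Multiply by 7/1 = 7:
k = 49, l = -84

Step 4: Verify.
55*(49) + 32*(-84) = 7 = 7 ✓

k = 49, l = -84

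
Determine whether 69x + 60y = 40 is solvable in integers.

Step 1: Compute gcd(69, 60).
gcd(69, 60) = 3

Step 2: Check divisibility.
Does 3 divide 40? 40 = 3 x 13 + 1, so no.

By the theorem on linear Diophantine equations, 69x + 60y = 40 has integer solutions if and only if gcd(69, 60) divides 40. Since 3 does not divide 40, no solutions exist.

No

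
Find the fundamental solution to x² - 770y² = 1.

We seek the smallest positive integers (x, y) with x² - 770y² = 1, i.e., x² = 770y² + 1.
Try successive y values:
y = 1: x² = 770·1² + 1 = 771, not a perfect square
y = 2: x² = 770·2² + 1 = 3081, not a perfect square
y = 3: x² = 770·3² + 1 = 6931, not a perfect square
... continuing the search (or via continued fractions) ...
y = 4: x² = 770·4² + 1 = 12321, x = 111 ✓

Verify: 111² - 770·4² = 12321 - 12320 = 1 ✓

x = 111, y = 4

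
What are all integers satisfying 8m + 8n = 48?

Step 1: Compute gcd(8, 8) = 8.
Since 8 divides 48, solutions exist.

Step 2: Find a particular solution using extended Euclidean algorithm.
We get m₀ = 0, n₀ = 6.
Check: 8*0 + 8*6 = 48 = 48 ✓

Step 3: Write the general solution.
m = 0 + (8/8)t = 0 + 1t
n = 6 - (8/8)t = 6 - 1t
for any integer t.

m = 0 + 1t, n = 6 - 1t for integer t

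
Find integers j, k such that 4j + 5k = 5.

Step 1: Check solvability.
gcd(4, 5) = 1
Since 1 divides 5, solutions exist.

Step 2: Apply extended Euclidean algorithm to find gcd.
We find integers such that 4*x0 + 5*y0 = 1

Step 3: Scale the particular solution.
Multiply by 5/1 = 5:
j = -5, k = 5

Step 4: Verify.
4*(-5) + 5*(5) = 5 = 5 ✓

j = -5, k = 5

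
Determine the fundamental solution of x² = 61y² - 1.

We need x² = 61y² - 1. Try successive y:
y = 1: x² = 61·1² - 1 = 60, not a perfect square
y = 2: x² = 61·2² - 1 = 243, not a perfect square
y = 3: x² = 61·3² - 1 = 548, not a perfect square
...
y = 3805: x² = 61·3805² - 1 = 883159524 = 29718² ✓
Check: 29718² - 61·3805² = 883159524 - 883159525 = -1 ✓

x = 29718, y = 3805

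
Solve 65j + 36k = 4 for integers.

Step 1: Check solvability.
gcd(65, 36) = 1
Since 1 divides 4, solutions exist.

Step 2: Apply extended Euclidean algorithm to find gcd.
We find integers such that 65*x0 + 36*y0 = 1

Step 3: Scale the particular solution.
Multiply by 4/1 = 4:
j = 20, k = -36

Step 4: Verify.
65*(20) + 36*(-36) = 4 = 4 ✓

j = 20, k = -36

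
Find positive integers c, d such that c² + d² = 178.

Search for c with 178 - c² a perfect square.
c = 3: 178 - 3² = 178 - 9 = 169 = 13² ✓
So c = 3, d = 13.

c = 3, d = 13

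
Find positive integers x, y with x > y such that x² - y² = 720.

Factor: x² - y² = (x+y)(x-y) = 720.
We need two factors of 720 with the same parity.
Use x+y = 360 and x-y = 2 (product 360·2 = 720).
Adding: 2x = 362, so x = 181.
Subtracting: 2y = 358, so y = 179.
Check: 181² - 179² = 32761 - 32041 = 720 ✓

x = 181, y = 179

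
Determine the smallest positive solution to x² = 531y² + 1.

We seek the smallest positive integers (x, y) with x² - 531y² = 1, i.e., x² = 531y² + 1.
Try successive y values:
y = 1: x² = 531·1² + 1 = 532, not a perfect square
y = 2: x² = 531·2² + 1 = 2125, not a perfect square
y = 3: x² = 531·3² + 1 = 4780, not a perfect square
... continuing the search (or via continued fractions) ...
y = 23: x² = 531·23² + 1 = 280900, x = 530 ✓

Verify: 530² - 531·23² = 280900 - 280899 = 1 ✓

x = 530, y = 23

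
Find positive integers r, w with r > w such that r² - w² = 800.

Factor: r² - w² = (r+w)(r-w) = 800.
We need two factors of 800 with the same parity.
Use r+w = 400 and r-w = 2 (product 400·2 = 800).
Adding: 2r = 402, so r = 201.
Subtracting: 2w = 398, so w = 199.
Check: 201² - 199² = 40401 - 39601 = 800 ✓

r = 201, w = 199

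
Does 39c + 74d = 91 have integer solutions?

Step 1: Compute gcd(39, 74).
gcd(39, 74) = 1

Step 2: Check divisibility.
Does 1 divide 91? 91 = 1 x 91, so yes.

By the theorem on linear Diophantine equations, 39c + 74d = 91 has integer solutions if and only if gcd(39, 74) divides 91. Since 1 | 91, solutions exist.

Yes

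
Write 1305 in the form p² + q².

We need to find integers p, q > 0 such that p² + q² = 1305.
Trying p = 3: q² = 1305 - 3² = 1305 - 9 = 1296
q = 36
Check: 3² + 36² = 9 + 1296 = 1305 ✓

1305 = 3² + 36²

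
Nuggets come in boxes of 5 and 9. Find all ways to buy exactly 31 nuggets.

We need non-negative integers (x, y) with 5x + 9y = 31.
For each x in 0..6, check if 31 - 5x is a non-negative multiple of 9.
No x yields an integer y ≥ 0.

No solution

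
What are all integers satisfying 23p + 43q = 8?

Step 1: Compute gcd(23, 43) = 1.
Since 1 divides 8, solutions exist.

Step 2: Find a particular solution using extended Euclidean algorithm.
We get p₀ = 120, q₀ = -64.
Check: 23*120 + 43*-64 = 8 = 8 ✓

Step 3: Write the general solution.
p = 120 + (43/1)t = 120 + 43t
q = -64 - (23/1)t = -64 - 23t
for any integer t.

p = 120 + 43t, q = -64 - 23t for integer t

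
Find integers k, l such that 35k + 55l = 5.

Step 1: Check solvability.
gcd(35, 55) = 5
Since 5 divides 5, solutions exist.

Step 2: Apply extended Euclidean algorithm to find gcd.
We find integers such that 35*x0 + 55*y0 = 5

Step 3: Scale the particular solution.
Multiply by 5/5 = 1:
k = -3, l = 2

Step 4: Verify.
35*(-3) + 55*(2) = 5 = 5 ✓

k = -3, l = 2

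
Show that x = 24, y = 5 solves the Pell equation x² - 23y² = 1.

Compute x² = 24² = 576
Compute 23y² = 23·5² = 23·25 = 575
x² - 23y² = 576 - 575 = 1
Since this equals 1, (24, 5) is a solution.

Yes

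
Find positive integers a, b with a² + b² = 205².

We need a² + b² = 205² = 42025.
Trying: 45² + 200² = 2025 + 40000 = 42025 ✓

(45, 200, 205)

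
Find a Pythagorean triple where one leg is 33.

We need the other leg and hypotenuse such that 33² + x² = c².
Take x = 544, c = 545: 33² + 544² = 1089 + 295936 = 297025 = 545² ✓
Triple: (33, 544, 545)

(33, 544, 545)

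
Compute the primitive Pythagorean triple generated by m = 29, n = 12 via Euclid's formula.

a = m² - n² = 29² - 12² = 841 - 144 = 697
b = 2mn = 2·29·12 = 696
c = m² + n² = 841 + 144 = 985
Verify: 697² + 696² = 485809 + 484416 = 970225 = 985² ✓

(697, 696, 985)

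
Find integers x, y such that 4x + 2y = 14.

Step 1: Check solvability.
gcd(4, 2) = 2
Since 2 divides 14, solutions exist.

Step 2: Apply extended Euclidean algorithm to find gcd.
We find integers such that 4*x0 + 2*y0 = 2

Step 3: Scale the particular solution.
Multiply by 14/2 = 7:
x = 0, y = 7

Step 4: Verify.
4*(0) + 2*(7) = 14 = 14 ✓

x = 0, y = 7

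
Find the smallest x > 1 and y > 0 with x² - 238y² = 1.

We seek the smallest positive integers (x, y) with x² - 238y² = 1, i.e., x² = 238y² + 1.
Try successive y values:
y = 1: x² = 238·1² + 1 = 239, not a perfect square
y = 2: x² = 238·2² + 1 = 953, not a perfect square
y = 3: x² = 238·3² + 1 = 2143, not a perfect square
... continuing the search (or via continued fractions) ...
y = 756: x² = 238·756² + 1 = 136025569, x = 11663 ✓

Verify: 11663² - 238·756² = 136025569 - 136025568 = 1 ✓

x = 11663, y = 756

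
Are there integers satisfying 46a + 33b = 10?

Step 1: Compute gcd(46, 33).
gcd(46, 33) = 1

Step 2: Check divisibility.
Does 1 divide 10? 10 = 1 x 10, so yes.

By the theorem on linear Diophantine equations, 46a + 33b = 10 has integer solutions if and only if gcd(46, 33) divides 10. Since 1 | 10, solutions exist.

Yes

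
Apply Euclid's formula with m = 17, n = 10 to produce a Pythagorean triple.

a = m² - n² = 17² - 10² = 289 - 100 = 189
b = 2mn = 2·17·10 = 340
c = m² + n² = 289 + 100 = 389
Verify: 189² + 340² = 35721 + 115600 = 151321 = 389² ✓

(189, 340, 389)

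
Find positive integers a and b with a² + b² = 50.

We need to find integers a, b > 0 such that a² + b² = 50.
Trying a = 1: b² = 50 - 1² = 50 - 1 = 49
b = 7
Check: 1² + 7² = 1 + 49 = 50 ✓

50 = 1² + 7²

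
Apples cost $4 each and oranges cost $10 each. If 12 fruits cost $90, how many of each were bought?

Let a = apples, o = oranges.
a + o = 12
4a + 10o = 90
Substitute o = 12 - a:
4a + 10(12 - a) = 90
(4 - 10)a = 90 - 120
-6a = -30
a = 5, o = 12 - 5 = 7

Apples: 5, Oranges: 7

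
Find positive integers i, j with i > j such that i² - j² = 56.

Factor: i² - j² = (i+j)(i-j) = 56.
We need two factors of 56 with the same parity.
Use i+j = 28 and i-j = 2 (product 28·2 = 56).
Adding: 2i = 30, so i = 15.
Subtracting: 2j = 26, so j = 13.
Check: 15² - 13² = 225 - 169 = 56 ✓

i = 15, j = 13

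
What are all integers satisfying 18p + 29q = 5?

Step 1: Compute gcd(18, 29) = 1.
Since 1 divides 5, solutions exist.

Step 2: Find a particular solution using extended Euclidean algorithm.
We get p₀ = -40, q₀ = 25.
Check: 18*-40 + 29*25 = 5 = 5 ✓

Step 3: Write the general solution.
p = -40 + (29/1)t = -40 + 29t
q = 25 - (18/1)t = 25 - 18t
for any integer t.

p = -40 + 29t, q = 25 - 18t for integer t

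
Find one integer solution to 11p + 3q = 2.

Step 1: Check solvability.
gcd(11, 3) = 1
Since 1 divides 2, solutions exist.

Step 2: Apply extended Euclidean algorithm to find gcd.
We find integers such that 11*x0 + 3*y0 = 1

Step 3: Scale the particular solution.
Multiply by 2/1 = 2:
p = -2, q = 8

Step 4: Verify.
11*(-2) + 3*(8) = 2 = 2 ✓

p = -2, q = 8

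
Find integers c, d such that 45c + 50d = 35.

Step 1: Check solvability.
gcd(45, 50) = 5
Since 5 divides 35, solutions exist.

Step 2: Apply extended Euclidean algorithm to find gcd.
We find integers such that 45*x0 + 50*y0 = 5

Step 3: Scale the particular solution.
Multiply by 35/5 = 7:
c = -7, d = 7

Step 4: Verify.
45*(-7) + 50*(7) = 35 = 35 ✓

c = -7, d = 7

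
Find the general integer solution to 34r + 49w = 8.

Step 1: Compute gcd(34, 49) = 1.
Since 1 divides 8, solutions exist.

Step 2: Find a particular solution using extended Euclidean algorithm.
We get r₀ = 104, w₀ = -72.
Check: 34*104 + 49*-72 = 8 = 8 ✓

Step 3: Write the general solution.
r = 104 + (49/1)t = 104 + 49t
w = -72 - (34/1)t = -72 - 34t
for any integer t.

r = 104 + 49t, w = -72 - 34t for integer t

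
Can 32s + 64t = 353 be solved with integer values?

Step 1: Compute gcd(32, 64).
gcd(32, 64) = 32

Step 2: Check divisibility.
Does 32 divide 353? 353 = 32 x 11 + 1, so no.

By the theorem on linear Diophantine equations, 32s + 64t = 353 has integer solutions if and only if gcd(32, 64) divides 353. Since 32 does not divide 353, no solutions exist.

No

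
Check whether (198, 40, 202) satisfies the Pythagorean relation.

Compute a² + b²:
198² + 40² = 39204 + 1600 = 40804
Compute c²:
202² = 40804
Since 40804 = 40804, it is a Pythagorean triple.

Yes, it is a Pythagorean triple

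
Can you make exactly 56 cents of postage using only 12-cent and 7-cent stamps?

We need non-negative x, y with 12x + 7y = 56.
gcd(12, 7) = 1 divides 56, so integer solutions exist.
Search for a non-negative one: x = 0 gives 7y = 56 - 0 = 56, so y = 8.
Check: 12·0 + 7·8 = 56 ✓

Yes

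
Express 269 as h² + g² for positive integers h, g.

We need to find integers h, g > 0 such that h² + g² = 269.
Trying h = 10: g² = 269 - 10² = 269 - 100 = 169
g = 13
Check: 10² + 13² = 100 + 169 = 269 ✓

269 = 10² + 13²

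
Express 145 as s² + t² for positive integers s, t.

We need to find integers s, t > 0 such that s² + t² = 145.
Trying s = 1: t² = 145 - 1² = 145 - 1 = 144
t = 12
Check: 1² + 12² = 1 + 144 = 145 ✓

145 = 1² + 12²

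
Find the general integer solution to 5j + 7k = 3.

Step 1: Compute gcd(5, 7) = 1.
Since 1 divides 3, solutions exist.

Step 2: Find a particular solution using extended Euclidean algorithm.
We get j₀ = 9, k₀ = -6.
Check: 5*9 + 7*-6 = 3 = 3 ✓

Step 3: Write the general solution.
j = 9 + (7/1)t = 9 + 7t
k = -6 - (5/1)t = -6 - 5t
for any integer t.

j = 9 + 7t, k = -6 - 5t for integer t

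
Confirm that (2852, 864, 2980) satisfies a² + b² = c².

Compute a² + b² = 2852² + 864² = 8133904 + 746496 = 8880400
Compute c² = 2980² = 8880400
Since 8880400 = 8880400, confirmed.

Yes, it is a Pythagorean triple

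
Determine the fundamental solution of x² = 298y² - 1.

We need x² = 298y² - 1. Try successive y:
y = 1: x² = 298·1² - 1 = 297, not a perfect square
y = 2: x² = 298·2² - 1 = 1191, not a perfect square
y = 3: x² = 298·3² - 1 = 2681, not a perfect square
...
y = 23725: x² = 298·23725² - 1 = 167736936249 = 409557² ✓
Check: 409557² - 298·23725² = 167736936249 - 167736936250 = -1 ✓

x = 409557, y = 23725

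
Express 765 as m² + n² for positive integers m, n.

We need to find integers m, n > 0 such that m² + n² = 765.
Trying m = 6: n² = 765 - 6² = 765 - 36 = 729
n = 27
Check: 6² + 27² = 36 + 729 = 765 ✓

765 = 6² + 27²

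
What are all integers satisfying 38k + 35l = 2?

Step 1: Compute gcd(38, 35) = 1.
Since 1 divides 2, solutions exist.

Step 2: Find a particular solution using extended Euclidean algorithm.
We get k₀ = 24, l₀ = -26.
Check: 38*24 + 35*-26 = 2 = 2 ✓

Step 3: Write the general solution.
k = 24 + (35/1)t = 24 + 35t
l = -26 - (38/1)t = -26 - 38t
for any integer t.

k = 24 + 35t, l = -26 - 38t for integer t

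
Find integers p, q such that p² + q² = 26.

We need to find integers p, q > 0 such that p² + q² = 26.
Trying p = 1: q² = 26 - 1² = 26 - 1 = 25
q = 5
Check: 1² + 5² = 1 + 25 = 26 ✓

26 = 1² + 5²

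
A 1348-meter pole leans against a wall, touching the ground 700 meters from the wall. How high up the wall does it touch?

The ladder, wall, and ground form a right triangle with hypotenuse 1348 and one leg 700.
By the Pythagorean theorem: h² = 1348² - 700² = 1817104 - 490000 = 1327104
h = √1327104 = 1152 meters

1152 meters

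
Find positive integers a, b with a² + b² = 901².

We need a² + b² = 901² = 811801.
Trying: 451² + 780² = 203401 + 608400 = 811801 ✓

(451, 780, 901)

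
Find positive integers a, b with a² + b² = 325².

We need a² + b² = 325² = 105625.
Trying: 253² + 204² = 64009 + 41616 = 105625 ✓

(253, 204, 325)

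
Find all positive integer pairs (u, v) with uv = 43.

The positive divisors of 43 are: 1, 43.
Each divisor d gives the pair (d, 43/d):
(1, 43), (43, 1)

(1, 43), (43, 1)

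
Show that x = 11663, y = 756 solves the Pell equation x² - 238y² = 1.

Compute x² = 11663² = 136025569
Compute 238y² = 238·756² = 238·571536 = 136025568
x² - 238y² = 136025569 - 136025568 = 1
Since this equals 1, (11663, 756) is a solution.

Yes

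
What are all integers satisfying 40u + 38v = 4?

Step 1: Compute gcd(40, 38) = 2.
Since 2 divides 4, solutions exist.

Step 2: Find a particular solution using extended Euclidean algorithm.
We get u₀ = 2, v₀ = -2.
Check: 40*2 + 38*-2 = 4 = 4 ✓

Step 3: Write the general solution.
u = 2 + (38/2)t = 2 + 19t
v = -2 - (40/2)t = -2 - 20t
for any integer t.

u = 2 + 19t, v = -2 - 20t for integer t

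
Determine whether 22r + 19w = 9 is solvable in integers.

Step 1: Compute gcd(22, 19).
gcd(22, 19) = 1

Step 2: Check divisibility.
Does 1 divide 9? 9 = 1 x 9, so yes.

By the theorem on linear Diophantine equations, 22r + 19w = 9 has integer solutions if and only if gcd(22, 19) divides 9. Since 1 | 9, solutions exist.

Yes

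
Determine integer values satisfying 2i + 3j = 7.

Step 1: Check solvability.
gcd(2, 3) = 1
Since 1 divides 7, solutions exist.

Step 2: Apply extended Euclidean algorithm to find gcd.
We find integers such that 2*x0 + 3*y0 = 1

Step 3: Scale the particular solution.
Multiply by 7/1 = 7:
i = -7, j = 7

Step 4: Verify.
2*(-7) + 3*(7) = 7 = 7 ✓

i = -7, j = 7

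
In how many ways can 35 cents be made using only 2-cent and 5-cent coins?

We need non-negative integers (x, y) with 2x + 5y = 35.
For each x from 0 to 17, check if (35 - 2x) is a non-negative multiple of 5.
Solutions (x, y): (0,7), (5,5), (10,3), (15,1)
Count: 4

4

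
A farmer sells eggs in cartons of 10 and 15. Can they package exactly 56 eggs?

We need non-negative a, b with 10a + 15b = 56.
gcd(10, 15) = 5, and 5 does not divide 56.
No integer solutions exist.

No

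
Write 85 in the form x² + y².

We need to find integers x, y > 0 such that x² + y² = 85.
Trying x = 2: y² = 85 - 2² = 85 - 4 = 81
y = 9
Check: 2² + 9² = 4 + 81 = 85 ✓

85 = 2² + 9²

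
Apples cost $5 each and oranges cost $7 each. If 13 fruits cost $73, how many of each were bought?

Let a = apples, o = oranges.
a + o = 13
5a + 7o = 73
Substitute o = 13 - a:
5a + 7(13 - a) = 73
(5 - 7)a = 73 - 91
-2a = -18
a = 9, o = 13 - 9 = 4

Apples: 9, Oranges: 4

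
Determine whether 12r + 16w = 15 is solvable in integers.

Step 1: Compute gcd(12, 16).
gcd(12, 16) = 4

Step 2: Check divisibility.
Does 4 divide 15? 15 = 4 x 3 + 3, so no.

By the theorem on linear Diophantine equations, 12r + 16w = 15 has integer solutions if and only if gcd(12, 16) divides 15. Since 4 does not divide 15, no solutions exist.

No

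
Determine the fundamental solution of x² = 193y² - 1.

We need x² = 193y² - 1. Try successive y:
y = 1: x² = 193·1² - 1 = 192, not a perfect square
y = 2: x² = 193·2² - 1 = 771, not a perfect square
y = 3: x² = 193·3² - 1 = 1736, not a perfect square
...
y = 126985: x² = 193·126985² - 1 = 3112161713424 = 1764132² ✓
Check: 1764132² - 193·126985² = 3112161713424 - 3112161713425 = -1 ✓

x = 1764132, y = 126985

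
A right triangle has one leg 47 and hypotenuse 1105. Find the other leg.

b² = c² - a² = 1221025 - 2209 = 1218816
b = 1104

1104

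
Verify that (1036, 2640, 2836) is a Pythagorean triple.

Compute a² + b² = 1036² + 2640² = 1073296 + 6969600 = 8042896
Compute c² = 2836² = 8042896
Since 8042896 = 8042896, confirmed.

Yes, it is a Pythagorean triple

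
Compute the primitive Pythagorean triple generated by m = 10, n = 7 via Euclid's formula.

a = m² - n² = 100 - 49 = 51
b = 2mn = 2·10·7 = 140
c = m² + n² = 100 + 49 = 149
Verify: 51² + 140² = 2601 + 19600 = 22201 = 149² ✓

(51, 140, 149)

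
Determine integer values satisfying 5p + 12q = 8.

Step 1: Check solvability.
gcd(5, 12) = 1
Since 1 divides 8, solutions exist.

Step 2: Apply extended Euclidean algorithm to find gcd.
We find integers such that 5*x0 + 12*y0 = 1

Step 3: Scale the particular solution.
Multiply by 8/1 = 8:
p = 40, q = -16

Step 4: Verify.
5*(40) + 12*(-16) = 8 = 8 ✓

p = 40, q = -16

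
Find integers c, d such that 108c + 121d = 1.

Step 1: Check solvability.
gcd(108, 121) = 1
Since 1 divides 1, solutions exist.

Step 2: Apply extended Euclidean algorithm to find gcd.
We find integers such that 108*x0 + 121*y0 = 1

Step 3: Scale the particular solution.
Multiply by 1/1 = 1:
c = -28, d = 25

Step 4: Verify.
108*(-28) + 121*(25) = 1 = 1 ✓

c = -28, d = 25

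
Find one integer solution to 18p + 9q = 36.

Step 1: Check solvability.
gcd(18, 9) = 9
Since 9 divides 36, solutions exist.

Step 2: Apply extended Euclidean algorithm to find gcd.
We find integers such that 18*x0 + 9*y0 = 9

Step 3: Scale the particular solution.
Multiply by 36/9 = 4:
p = 0, q = 4

Step 4: Verify.
18*(0) + 9*(4) = 36 = 36 ✓

p = 0, q = 4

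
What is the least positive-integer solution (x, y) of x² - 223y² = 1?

We seek the smallest positive integers (x, y) with x² - 223y² = 1, i.e., x² = 223y² + 1.
Try successive y values:
y = 1: x² = 223·1² + 1 = 224, not a perfect square
y = 2: x² = 223·2² + 1 = 893, not a perfect square
y = 3: x² = 223·3² + 1 = 2008, not a perfect square
... continuing the search (or via continued fractions) ...
y = 15: x² = 223·15² + 1 = 50176, x = 224 ✓

Verify: 224² - 223·15² = 50176 - 50175 = 1 ✓

x = 224, y = 15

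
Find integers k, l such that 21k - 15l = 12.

Step 1: Check solvability.
gcd(21, 15) = 3
Since 3 divides 12, solutions exist.

Step 2: Apply extended Euclidean algorithm to find gcd.
We find integers such that 21*x0 + 15*y0 = 3

Step 3: Scale the particular solution.
Multiply by 12/3 = 4:
k = -8, l = -12

Step 4: Verify.
21*(-8) - 15*(-12) = 12 = 12 ✓

k = -8, l = -12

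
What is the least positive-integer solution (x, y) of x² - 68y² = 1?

We seek the smallest positive integers (x, y) with x² - 68y² = 1, i.e., x² = 68y² + 1.
Try successive y values:
y = 1: x² = 68·1² + 1 = 69, not a perfect square
y = 2: x² = 68·2² + 1 = 273, not a perfect square
y = 3: x² = 68·3² + 1 = 613, not a perfect square
... continuing the search (or via continued fractions) ...
y = 4: x² = 68·4² + 1 = 1089, x = 33 ✓

Verify: 33² - 68·4² = 1089 - 1088 = 1 ✓

x = 33, y = 4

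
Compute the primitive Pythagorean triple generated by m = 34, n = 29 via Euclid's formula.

a = m² - n² = 1156 - 841 = 315
b = 2mn = 2·34·29 = 1972
c = m² + n² = 1156 + 841 = 1997
Verify: 315² + 1972² = 99225 + 3888784 = 3988009 = 1997² ✓

(315, 1972, 1997)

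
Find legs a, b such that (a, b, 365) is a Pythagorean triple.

We need a² + b² = 365² = 133225.
Trying: 27² + 364² = 729 + 132496 = 133225 ✓

(27, 364, 365)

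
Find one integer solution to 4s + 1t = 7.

Step 1: Check solvability.
gcd(4, 1) = 1
Since 1 divides 7, solutions exist.

Step 2: Apply extended Euclidean algorithm to find gcd.
We find integers such that 4*x0 + 1*y0 = 1

Step 3: Scale the particular solution.
Multiply by 7/1 = 7:
s = 0, t = 7

Step 4: Verify.
4*(0) + 1*(7) = 7 = 7 ✓

s = 0, t = 7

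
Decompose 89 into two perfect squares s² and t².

We need to find integers s, t > 0 such that s² + t² = 89.
Trying s = 5: t² = 89 - 5² = 89 - 25 = 64
t = 8
Check: 5² + 8² = 25 + 64 = 89 ✓

89 = 5² + 8²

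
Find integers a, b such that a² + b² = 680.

We need to find integers a, b > 0 such that a² + b² = 680.
Trying a = 2: b² = 680 - 2² = 680 - 4 = 676
b = 26
Check: 2² + 26² = 4 + 676 = 680 ✓

680 = 2² + 26²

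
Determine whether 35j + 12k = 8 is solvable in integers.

Step 1: Compute gcd(35, 12).
gcd(35, 12) = 1

Step 2: Check divisibility.
Does 1 divide 8? 8 = 1 x 8, so yes.

By the theorem on linear Diophantine equations, 35j + 12k = 8 has integer solutions if and only if gcd(35, 12) divides 8. Since 1 | 8, solutions exist.

Yes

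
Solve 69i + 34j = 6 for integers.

Step 1: Check solvability.
gcd(69, 34) = 1
Since 1 divides 6, solutions exist.

Step 2: Apply extended Euclidean algorithm to find gcd.
We find integers such that 69*x0 + 34*y0 = 1

Step 3: Scale the particular solution.
Multiply by 6/1 = 6:
i = 6, j = -12

Step 4: Verify.
69*(6) + 34*(-12) = 6 = 6 ✓

i = 6, j = -12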